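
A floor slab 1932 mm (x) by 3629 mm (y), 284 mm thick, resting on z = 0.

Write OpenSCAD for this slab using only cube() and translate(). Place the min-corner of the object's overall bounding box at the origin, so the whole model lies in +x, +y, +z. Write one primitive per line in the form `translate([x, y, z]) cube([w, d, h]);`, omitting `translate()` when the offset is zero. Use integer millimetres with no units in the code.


cube([1932, 3629, 284]);


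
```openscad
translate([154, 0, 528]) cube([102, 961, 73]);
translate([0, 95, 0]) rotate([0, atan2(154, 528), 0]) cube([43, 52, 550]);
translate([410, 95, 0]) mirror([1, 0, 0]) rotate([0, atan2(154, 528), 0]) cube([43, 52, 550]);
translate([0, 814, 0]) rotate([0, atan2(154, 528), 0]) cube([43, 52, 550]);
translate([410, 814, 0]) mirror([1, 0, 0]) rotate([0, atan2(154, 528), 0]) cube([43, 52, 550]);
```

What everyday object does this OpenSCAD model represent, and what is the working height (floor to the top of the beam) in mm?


A sawhorse. The overall height is 601 mm.

A beam across two mirrored pairs of raked legs — a sawhorse. The beam's underside is at z = 528 (matching the legs' vertical rise in atan2(154, 528)) and the beam is 73 mm tall, so its top is at 528 + 73 = 601 mm. The raked legs top out at the beam's underside, so that is the highest point.


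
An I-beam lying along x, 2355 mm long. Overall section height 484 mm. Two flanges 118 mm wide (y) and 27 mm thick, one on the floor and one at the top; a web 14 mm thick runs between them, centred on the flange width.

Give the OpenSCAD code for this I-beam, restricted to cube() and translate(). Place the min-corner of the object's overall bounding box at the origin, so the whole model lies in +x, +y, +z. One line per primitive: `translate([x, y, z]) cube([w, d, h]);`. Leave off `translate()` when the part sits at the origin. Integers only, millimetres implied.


cube([2355, 118, 27]);
translate([0, 52, 27]) cube([2355, 14, 430]);
translate([0, 0, 457]) cube([2355, 118, 27]);


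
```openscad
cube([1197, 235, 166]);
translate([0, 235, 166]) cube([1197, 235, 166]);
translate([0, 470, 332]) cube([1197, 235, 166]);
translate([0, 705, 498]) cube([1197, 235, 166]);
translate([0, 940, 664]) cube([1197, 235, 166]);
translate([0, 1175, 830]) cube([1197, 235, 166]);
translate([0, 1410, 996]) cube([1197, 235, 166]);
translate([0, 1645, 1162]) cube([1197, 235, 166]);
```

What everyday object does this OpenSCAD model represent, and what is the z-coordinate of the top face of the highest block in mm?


A staircase. The total rise is 1328 mm.

8 identical blocks, each offset up and back from the previous — a staircase. Each step is 166 mm tall and there are 8 of them, so the total rise is 8 × 166 = 1328 mm.


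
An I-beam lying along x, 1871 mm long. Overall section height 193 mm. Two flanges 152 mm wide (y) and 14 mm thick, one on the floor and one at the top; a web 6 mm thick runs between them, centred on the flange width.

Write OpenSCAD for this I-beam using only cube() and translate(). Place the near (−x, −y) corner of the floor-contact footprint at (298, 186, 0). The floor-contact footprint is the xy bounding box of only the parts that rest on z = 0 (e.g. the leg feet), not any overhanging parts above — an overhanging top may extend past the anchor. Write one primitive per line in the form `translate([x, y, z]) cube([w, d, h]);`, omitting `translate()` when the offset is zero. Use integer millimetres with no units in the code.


translate([298, 186, 0]) cube([1871, 152, 14]);
translate([298, 259, 14]) cube([1871, 6, 165]);
translate([298, 186, 179]) cube([1871, 152, 14]);


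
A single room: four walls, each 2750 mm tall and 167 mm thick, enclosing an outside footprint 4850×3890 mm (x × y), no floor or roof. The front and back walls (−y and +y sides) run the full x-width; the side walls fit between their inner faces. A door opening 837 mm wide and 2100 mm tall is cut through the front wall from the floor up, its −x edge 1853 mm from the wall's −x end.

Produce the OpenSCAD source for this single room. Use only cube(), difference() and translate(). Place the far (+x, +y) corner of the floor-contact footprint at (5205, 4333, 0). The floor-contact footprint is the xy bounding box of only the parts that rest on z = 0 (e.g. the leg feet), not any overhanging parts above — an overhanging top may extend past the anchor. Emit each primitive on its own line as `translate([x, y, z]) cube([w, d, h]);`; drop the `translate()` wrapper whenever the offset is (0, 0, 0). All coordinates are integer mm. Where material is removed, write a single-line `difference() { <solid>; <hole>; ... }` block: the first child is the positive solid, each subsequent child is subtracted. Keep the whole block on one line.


difference() { translate([355, 443, 0]) cube([4850, 167, 2750]); translate([2208, 443, 0]) cube([837, 167, 2100]); }
translate([355, 4166, 0]) cube([4850, 167, 2750]);
translate([355, 610, 0]) cube([167, 3556, 2750]);
translate([5038, 610, 0]) cube([167, 3556, 2750]);


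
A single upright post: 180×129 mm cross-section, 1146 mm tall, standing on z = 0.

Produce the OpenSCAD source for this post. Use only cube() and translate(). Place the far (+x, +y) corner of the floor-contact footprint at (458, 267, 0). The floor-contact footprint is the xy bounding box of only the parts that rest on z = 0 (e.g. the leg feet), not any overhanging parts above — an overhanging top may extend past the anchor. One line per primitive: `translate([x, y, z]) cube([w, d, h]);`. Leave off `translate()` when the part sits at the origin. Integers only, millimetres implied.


translate([278, 138, 0]) cube([180, 129, 1146]);


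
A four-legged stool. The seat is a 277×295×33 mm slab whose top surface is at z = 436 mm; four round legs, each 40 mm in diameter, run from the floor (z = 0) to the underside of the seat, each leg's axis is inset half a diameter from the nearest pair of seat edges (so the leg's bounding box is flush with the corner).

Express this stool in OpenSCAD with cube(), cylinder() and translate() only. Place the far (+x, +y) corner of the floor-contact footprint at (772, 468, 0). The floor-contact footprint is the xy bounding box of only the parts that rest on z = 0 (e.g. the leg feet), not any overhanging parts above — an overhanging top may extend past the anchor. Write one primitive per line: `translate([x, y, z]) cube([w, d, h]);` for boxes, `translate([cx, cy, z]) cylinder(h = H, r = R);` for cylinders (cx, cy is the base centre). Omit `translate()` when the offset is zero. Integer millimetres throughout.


translate([495, 173, 403]) cube([277, 295, 33]);
translate([515, 193, 0]) cylinder(h = 403, r = 20);
translate([752, 193, 0]) cylinder(h = 403, r = 20);
translate([515, 448, 0]) cylinder(h = 403, r = 20);
translate([752, 448, 0]) cylinder(h = 403, r = 20);


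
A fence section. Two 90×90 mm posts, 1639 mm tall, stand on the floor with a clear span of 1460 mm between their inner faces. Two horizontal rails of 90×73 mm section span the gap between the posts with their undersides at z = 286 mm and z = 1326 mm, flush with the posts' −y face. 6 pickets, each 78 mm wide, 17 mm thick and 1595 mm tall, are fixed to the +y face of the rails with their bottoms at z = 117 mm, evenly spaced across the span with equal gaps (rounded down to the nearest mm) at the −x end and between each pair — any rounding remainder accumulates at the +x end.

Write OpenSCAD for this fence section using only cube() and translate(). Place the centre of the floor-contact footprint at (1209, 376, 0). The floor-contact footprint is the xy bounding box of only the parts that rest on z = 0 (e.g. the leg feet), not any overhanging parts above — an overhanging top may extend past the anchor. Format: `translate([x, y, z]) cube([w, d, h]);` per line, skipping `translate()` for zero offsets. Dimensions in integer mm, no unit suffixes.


translate([389, 331, 0]) cube([90, 90, 1639]);
translate([1939, 331, 0]) cube([90, 90, 1639]);
translate([479, 331, 286]) cube([1460, 90, 73]);
translate([479, 331, 1326]) cube([1460, 90, 73]);
translate([620, 421, 117]) cube([78, 17, 1595]);
translate([839, 421, 117]) cube([78, 17, 1595]);
translate([1058, 421, 117]) cube([78, 17, 1595]);
translate([1277, 421, 117]) cube([78, 17, 1595]);
translate([1496, 421, 117]) cube([78, 17, 1595]);
translate([1715, 421, 117]) cube([78, 17, 1595]);


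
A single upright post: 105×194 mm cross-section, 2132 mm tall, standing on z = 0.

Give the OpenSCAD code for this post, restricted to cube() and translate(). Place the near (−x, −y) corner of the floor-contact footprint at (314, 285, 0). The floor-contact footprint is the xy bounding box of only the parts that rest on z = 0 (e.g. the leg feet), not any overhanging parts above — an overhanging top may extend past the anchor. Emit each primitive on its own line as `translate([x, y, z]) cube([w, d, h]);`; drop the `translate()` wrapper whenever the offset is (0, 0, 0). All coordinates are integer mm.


translate([314, 285, 0]) cube([105, 194, 2132]);


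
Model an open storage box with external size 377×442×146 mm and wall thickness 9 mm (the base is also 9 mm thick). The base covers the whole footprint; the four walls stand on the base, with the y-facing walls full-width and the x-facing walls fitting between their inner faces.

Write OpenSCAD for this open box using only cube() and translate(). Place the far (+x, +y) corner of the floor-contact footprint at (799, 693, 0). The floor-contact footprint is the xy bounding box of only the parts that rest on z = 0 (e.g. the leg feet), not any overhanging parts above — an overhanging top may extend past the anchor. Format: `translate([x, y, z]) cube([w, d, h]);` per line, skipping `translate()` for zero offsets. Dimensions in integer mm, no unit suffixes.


translate([422, 251, 0]) cube([377, 442, 9]);
translate([422, 251, 9]) cube([377, 9, 137]);
translate([422, 684, 9]) cube([377, 9, 137]);
translate([422, 260, 9]) cube([9, 424, 137]);
translate([790, 260, 9]) cube([9, 424, 137]);


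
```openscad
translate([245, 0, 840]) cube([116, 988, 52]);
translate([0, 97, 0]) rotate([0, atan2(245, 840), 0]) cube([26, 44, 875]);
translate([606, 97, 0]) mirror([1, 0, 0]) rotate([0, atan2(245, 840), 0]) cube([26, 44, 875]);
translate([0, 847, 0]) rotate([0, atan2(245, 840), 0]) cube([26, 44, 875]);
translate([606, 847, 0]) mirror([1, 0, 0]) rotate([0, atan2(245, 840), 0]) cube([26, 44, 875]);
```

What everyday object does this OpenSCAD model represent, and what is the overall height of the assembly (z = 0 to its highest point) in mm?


A sawhorse. The overall height is 892 mm.

A beam across two mirrored pairs of raked legs — a sawhorse. The beam's underside is at z = 840 (matching the legs' vertical rise in atan2(245, 840)) and the beam is 52 mm tall, so its top is at 840 + 52 = 892 mm. The raked legs top out at the beam's underside, so that is the highest point.


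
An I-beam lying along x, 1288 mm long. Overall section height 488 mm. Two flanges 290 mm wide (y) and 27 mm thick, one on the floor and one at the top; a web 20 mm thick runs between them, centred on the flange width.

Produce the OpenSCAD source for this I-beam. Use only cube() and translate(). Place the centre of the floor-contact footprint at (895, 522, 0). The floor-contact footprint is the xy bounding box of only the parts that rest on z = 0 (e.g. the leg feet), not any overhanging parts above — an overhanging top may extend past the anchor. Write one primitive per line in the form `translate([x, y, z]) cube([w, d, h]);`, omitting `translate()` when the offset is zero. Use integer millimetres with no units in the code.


translate([251, 377, 0]) cube([1288, 290, 27]);
translate([251, 512, 27]) cube([1288, 20, 434]);
translate([251, 377, 461]) cube([1288, 290, 27]);


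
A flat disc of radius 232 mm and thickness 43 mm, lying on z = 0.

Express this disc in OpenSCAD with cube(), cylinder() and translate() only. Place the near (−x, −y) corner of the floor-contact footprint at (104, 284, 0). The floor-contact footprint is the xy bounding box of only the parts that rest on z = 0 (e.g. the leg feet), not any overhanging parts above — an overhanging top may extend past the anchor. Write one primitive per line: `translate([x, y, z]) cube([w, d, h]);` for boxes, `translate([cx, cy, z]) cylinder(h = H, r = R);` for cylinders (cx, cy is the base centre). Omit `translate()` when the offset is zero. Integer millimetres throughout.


translate([336, 516, 0]) cylinder(h = 43, r = 232);


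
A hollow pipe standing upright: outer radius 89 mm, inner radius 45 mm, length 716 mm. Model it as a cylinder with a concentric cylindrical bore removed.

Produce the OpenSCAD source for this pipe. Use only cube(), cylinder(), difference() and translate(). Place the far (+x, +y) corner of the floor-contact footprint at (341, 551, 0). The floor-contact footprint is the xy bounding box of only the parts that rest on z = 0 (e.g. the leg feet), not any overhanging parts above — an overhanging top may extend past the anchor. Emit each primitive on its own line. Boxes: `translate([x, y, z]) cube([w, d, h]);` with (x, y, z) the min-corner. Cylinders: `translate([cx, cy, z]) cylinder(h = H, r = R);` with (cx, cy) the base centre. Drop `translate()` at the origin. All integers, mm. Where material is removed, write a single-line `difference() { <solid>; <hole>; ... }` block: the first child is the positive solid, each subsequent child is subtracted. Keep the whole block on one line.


difference() { translate([252, 462, 0]) cylinder(h = 716, r = 89); translate([252, 462, 0]) cylinder(h = 716, r = 45); }


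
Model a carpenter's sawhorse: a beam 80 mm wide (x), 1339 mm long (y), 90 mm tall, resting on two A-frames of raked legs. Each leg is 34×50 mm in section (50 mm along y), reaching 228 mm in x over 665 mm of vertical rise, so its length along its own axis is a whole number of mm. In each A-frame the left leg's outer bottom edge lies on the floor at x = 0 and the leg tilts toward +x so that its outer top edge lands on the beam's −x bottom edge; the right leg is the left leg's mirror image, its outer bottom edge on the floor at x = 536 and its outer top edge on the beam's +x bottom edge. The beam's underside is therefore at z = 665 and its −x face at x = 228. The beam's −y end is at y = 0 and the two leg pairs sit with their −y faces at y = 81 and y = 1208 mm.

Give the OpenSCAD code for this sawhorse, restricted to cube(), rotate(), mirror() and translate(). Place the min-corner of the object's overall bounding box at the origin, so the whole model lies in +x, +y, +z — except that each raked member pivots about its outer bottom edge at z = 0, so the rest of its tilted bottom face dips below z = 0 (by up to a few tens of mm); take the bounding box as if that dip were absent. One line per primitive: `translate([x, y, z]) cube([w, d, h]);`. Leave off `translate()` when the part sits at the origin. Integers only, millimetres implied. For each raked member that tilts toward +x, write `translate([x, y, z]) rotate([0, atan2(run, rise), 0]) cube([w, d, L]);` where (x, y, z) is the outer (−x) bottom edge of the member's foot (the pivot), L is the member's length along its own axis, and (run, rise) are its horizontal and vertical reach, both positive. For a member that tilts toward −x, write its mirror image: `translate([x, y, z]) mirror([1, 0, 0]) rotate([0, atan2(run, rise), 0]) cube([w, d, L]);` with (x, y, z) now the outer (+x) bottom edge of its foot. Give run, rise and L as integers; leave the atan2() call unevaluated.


translate([228, 0, 665]) cube([80, 1339, 90]);
translate([0, 81, 0]) rotate([0, atan2(228, 665), 0]) cube([34, 50, 703]);
translate([536, 81, 0]) mirror([1, 0, 0]) rotate([0, atan2(228, 665), 0]) cube([34, 50, 703]);
translate([0, 1208, 0]) rotate([0, atan2(228, 665), 0]) cube([34, 50, 703]);
translate([536, 1208, 0]) mirror([1, 0, 0]) rotate([0, atan2(228, 665), 0]) cube([34, 50, 703]);


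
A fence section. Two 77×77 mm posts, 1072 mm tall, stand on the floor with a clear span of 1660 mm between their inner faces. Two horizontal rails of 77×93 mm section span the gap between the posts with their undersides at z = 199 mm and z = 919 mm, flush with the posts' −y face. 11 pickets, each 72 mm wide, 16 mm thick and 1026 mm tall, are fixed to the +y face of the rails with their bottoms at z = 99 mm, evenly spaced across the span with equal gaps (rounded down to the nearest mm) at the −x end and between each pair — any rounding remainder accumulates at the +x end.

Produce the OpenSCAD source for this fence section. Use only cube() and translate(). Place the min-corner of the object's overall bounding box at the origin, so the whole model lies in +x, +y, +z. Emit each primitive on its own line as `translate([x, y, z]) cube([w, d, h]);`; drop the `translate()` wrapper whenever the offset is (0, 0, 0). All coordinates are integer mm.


cube([77, 77, 1072]);
translate([1737, 0, 0]) cube([77, 77, 1072]);
translate([77, 0, 199]) cube([1660, 77, 93]);
translate([77, 0, 919]) cube([1660, 77, 93]);
translate([149, 77, 99]) cube([72, 16, 1026]);
translate([293, 77, 99]) cube([72, 16, 1026]);
translate([437, 77, 99]) cube([72, 16, 1026]);
translate([581, 77, 99]) cube([72, 16, 1026]);
translate([725, 77, 99]) cube([72, 16, 1026]);
translate([869, 77, 99]) cube([72, 16, 1026]);
translate([1013, 77, 99]) cube([72, 16, 1026]);
translate([1157, 77, 99]) cube([72, 16, 1026]);
translate([1301, 77, 99]) cube([72, 16, 1026]);
translate([1445, 77, 99]) cube([72, 16, 1026]);
translate([1589, 77, 99]) cube([72, 16, 1026]);


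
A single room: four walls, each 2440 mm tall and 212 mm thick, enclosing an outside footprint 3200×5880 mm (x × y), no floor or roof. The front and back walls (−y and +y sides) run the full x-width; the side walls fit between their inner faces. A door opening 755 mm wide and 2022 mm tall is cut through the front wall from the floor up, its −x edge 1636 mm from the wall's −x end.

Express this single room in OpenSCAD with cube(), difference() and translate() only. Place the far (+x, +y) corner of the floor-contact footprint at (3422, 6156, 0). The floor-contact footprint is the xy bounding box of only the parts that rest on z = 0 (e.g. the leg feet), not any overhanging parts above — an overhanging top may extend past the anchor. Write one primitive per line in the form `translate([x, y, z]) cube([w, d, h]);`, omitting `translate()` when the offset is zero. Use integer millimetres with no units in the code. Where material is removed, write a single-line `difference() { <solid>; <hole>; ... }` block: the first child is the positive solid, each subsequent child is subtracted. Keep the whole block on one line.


difference() { translate([222, 276, 0]) cube([3200, 212, 2440]); translate([1858, 276, 0]) cube([755, 212, 2022]); }
translate([222, 5944, 0]) cube([3200, 212, 2440]);
translate([222, 488, 0]) cube([212, 5456, 2440]);
translate([3210, 488, 0]) cube([212, 5456, 2440]);


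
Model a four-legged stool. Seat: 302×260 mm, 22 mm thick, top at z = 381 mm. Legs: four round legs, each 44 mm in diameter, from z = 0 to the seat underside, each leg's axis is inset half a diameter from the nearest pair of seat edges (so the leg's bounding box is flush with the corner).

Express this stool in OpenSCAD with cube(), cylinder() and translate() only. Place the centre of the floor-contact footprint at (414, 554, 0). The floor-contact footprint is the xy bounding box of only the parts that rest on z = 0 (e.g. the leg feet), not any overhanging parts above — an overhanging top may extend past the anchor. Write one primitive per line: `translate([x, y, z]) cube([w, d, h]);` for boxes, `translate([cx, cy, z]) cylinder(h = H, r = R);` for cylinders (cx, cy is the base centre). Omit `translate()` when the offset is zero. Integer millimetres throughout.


translate([263, 424, 359]) cube([302, 260, 22]);
translate([285, 446, 0]) cylinder(h = 359, r = 22);
translate([543, 446, 0]) cylinder(h = 359, r = 22);
translate([285, 662, 0]) cylinder(h = 359, r = 22);
translate([543, 662, 0]) cylinder(h = 359, r = 22);


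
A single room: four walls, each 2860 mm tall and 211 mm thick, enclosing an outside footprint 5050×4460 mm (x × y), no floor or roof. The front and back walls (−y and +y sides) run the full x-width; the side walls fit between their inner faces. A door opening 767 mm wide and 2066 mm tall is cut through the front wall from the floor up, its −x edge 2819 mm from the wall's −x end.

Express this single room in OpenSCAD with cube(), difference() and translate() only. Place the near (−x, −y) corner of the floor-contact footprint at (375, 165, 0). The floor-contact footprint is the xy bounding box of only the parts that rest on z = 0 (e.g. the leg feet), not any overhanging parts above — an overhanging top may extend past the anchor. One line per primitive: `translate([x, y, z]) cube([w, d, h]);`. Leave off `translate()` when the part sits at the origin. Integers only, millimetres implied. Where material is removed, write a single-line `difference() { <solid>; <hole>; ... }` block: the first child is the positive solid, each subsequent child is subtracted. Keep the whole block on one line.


difference() { translate([375, 165, 0]) cube([5050, 211, 2860]); translate([3194, 165, 0]) cube([767, 211, 2066]); }
translate([375, 4414, 0]) cube([5050, 211, 2860]);
translate([375, 376, 0]) cube([211, 4038, 2860]);
translate([5214, 376, 0]) cube([211, 4038, 2860]);


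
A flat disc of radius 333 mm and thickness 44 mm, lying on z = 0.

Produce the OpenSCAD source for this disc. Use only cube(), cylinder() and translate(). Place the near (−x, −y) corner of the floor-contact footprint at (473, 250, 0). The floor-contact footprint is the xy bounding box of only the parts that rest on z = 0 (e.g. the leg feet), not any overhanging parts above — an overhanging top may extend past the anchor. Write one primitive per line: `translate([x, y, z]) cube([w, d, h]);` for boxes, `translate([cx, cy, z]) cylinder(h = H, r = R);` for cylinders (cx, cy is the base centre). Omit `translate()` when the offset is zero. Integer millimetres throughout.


translate([806, 583, 0]) cylinder(h = 44, r = 333);


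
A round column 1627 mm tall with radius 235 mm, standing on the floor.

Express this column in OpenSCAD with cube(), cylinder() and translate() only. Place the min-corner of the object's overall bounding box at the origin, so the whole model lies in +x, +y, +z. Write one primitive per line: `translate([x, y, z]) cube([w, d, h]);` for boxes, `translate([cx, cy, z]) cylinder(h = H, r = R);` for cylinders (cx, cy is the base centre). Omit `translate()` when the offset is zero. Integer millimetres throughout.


translate([235, 235, 0]) cylinder(h = 1627, r = 235);


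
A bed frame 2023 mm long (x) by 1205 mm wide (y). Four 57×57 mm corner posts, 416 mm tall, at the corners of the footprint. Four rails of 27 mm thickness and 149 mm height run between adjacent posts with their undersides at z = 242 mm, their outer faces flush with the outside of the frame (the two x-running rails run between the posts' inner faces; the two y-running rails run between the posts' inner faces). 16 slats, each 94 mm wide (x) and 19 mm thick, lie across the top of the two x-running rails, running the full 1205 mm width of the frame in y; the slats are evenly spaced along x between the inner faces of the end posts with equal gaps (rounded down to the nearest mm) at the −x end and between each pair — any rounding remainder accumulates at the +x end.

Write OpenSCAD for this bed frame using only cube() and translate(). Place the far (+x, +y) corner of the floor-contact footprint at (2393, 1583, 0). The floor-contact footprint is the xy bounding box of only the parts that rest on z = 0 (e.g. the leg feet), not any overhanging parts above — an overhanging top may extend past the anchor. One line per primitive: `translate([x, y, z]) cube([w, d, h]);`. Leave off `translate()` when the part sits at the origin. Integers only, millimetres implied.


translate([370, 378, 0]) cube([57, 57, 416]);
translate([370, 1526, 0]) cube([57, 57, 416]);
translate([2336, 378, 0]) cube([57, 57, 416]);
translate([2336, 1526, 0]) cube([57, 57, 416]);
translate([427, 378, 242]) cube([1909, 27, 149]);
translate([427, 1556, 242]) cube([1909, 27, 149]);
translate([370, 435, 242]) cube([27, 1091, 149]);
translate([2366, 435, 242]) cube([27, 1091, 149]);
translate([450, 378, 391]) cube([94, 1205, 19]);
translate([567, 378, 391]) cube([94, 1205, 19]);
translate([684, 378, 391]) cube([94, 1205, 19]);
translate([801, 378, 391]) cube([94, 1205, 19]);
translate([918, 378, 391]) cube([94, 1205, 19]);
translate([1035, 378, 391]) cube([94, 1205, 19]);
translate([1152, 378, 391]) cube([94, 1205, 19]);
translate([1269, 378, 391]) cube([94, 1205, 19]);
translate([1386, 378, 391]) cube([94, 1205, 19]);
translate([1503, 378, 391]) cube([94, 1205, 19]);
translate([1620, 378, 391]) cube([94, 1205, 19]);
translate([1737, 378, 391]) cube([94, 1205, 19]);
translate([1854, 378, 391]) cube([94, 1205, 19]);
translate([1971, 378, 391]) cube([94, 1205, 19]);
translate([2088, 378, 391]) cube([94, 1205, 19]);
translate([2205, 378, 391]) cube([94, 1205, 19]);


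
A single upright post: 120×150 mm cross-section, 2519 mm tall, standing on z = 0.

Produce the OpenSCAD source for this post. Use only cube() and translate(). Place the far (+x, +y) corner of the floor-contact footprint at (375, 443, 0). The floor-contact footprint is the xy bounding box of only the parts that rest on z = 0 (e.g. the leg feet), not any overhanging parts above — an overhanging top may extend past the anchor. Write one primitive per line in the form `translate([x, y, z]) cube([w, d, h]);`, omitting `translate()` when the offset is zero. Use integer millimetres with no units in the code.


translate([255, 293, 0]) cube([120, 150, 2519]);


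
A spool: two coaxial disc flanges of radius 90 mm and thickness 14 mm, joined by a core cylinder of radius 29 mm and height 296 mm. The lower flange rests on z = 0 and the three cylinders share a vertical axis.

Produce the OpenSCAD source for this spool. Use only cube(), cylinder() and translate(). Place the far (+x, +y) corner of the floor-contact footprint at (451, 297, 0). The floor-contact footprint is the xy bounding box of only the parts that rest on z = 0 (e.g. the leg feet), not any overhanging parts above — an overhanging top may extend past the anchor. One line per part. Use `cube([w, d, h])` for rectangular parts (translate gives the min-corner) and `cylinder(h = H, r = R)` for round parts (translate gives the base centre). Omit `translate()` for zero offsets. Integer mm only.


translate([361, 207, 0]) cylinder(h = 14, r = 90);
translate([361, 207, 14]) cylinder(h = 296, r = 29);
translate([361, 207, 310]) cylinder(h = 14, r = 90);


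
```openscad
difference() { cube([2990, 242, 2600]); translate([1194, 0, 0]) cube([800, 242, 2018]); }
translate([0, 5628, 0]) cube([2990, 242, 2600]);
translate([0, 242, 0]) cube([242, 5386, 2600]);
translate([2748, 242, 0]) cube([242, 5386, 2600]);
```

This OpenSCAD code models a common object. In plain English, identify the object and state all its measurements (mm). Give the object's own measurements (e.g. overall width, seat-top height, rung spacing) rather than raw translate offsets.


A single room: four walls, each 2600 mm tall and 242 mm thick, enclosing an outside footprint 2990×5870 mm (x × y), no floor or roof. The front and back walls (−y and +y sides) run the full x-width; the side walls fit between their inner faces. A door opening 800 mm wide and 2018 mm tall is cut through the front wall from the floor up, its −x edge 1194 mm from the wall's −x end.


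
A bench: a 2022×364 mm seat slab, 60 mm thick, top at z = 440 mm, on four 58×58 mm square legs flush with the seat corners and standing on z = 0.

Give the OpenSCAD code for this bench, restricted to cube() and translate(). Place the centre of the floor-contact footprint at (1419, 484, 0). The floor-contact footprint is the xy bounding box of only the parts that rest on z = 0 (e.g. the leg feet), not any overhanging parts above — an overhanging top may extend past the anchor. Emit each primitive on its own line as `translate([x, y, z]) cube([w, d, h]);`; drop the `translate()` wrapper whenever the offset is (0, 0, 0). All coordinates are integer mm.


// leg_h = 440 − 60 = 380
translate([408, 302, 380]) cube([2022, 364, 60]);
translate([408, 302, 0]) cube([58, 58, 380]);
translate([408, 608, 0]) cube([58, 58, 380]);
translate([2372, 302, 0]) cube([58, 58, 380]);
translate([2372, 608, 0]) cube([58, 58, 380]);


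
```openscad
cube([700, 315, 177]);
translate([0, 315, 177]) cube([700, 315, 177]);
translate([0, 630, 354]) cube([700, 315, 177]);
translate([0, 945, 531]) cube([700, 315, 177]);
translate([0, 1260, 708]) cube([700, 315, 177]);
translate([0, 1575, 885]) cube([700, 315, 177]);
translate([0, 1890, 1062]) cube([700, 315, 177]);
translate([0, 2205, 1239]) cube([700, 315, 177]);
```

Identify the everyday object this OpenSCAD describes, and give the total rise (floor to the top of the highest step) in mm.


A staircase. The total rise is 1416 mm.

8 identical blocks, each offset up and back from the previous — a staircase. Each step is 177 mm tall and there are 8 of them, so the total rise is 8 × 177 = 1416 mm.


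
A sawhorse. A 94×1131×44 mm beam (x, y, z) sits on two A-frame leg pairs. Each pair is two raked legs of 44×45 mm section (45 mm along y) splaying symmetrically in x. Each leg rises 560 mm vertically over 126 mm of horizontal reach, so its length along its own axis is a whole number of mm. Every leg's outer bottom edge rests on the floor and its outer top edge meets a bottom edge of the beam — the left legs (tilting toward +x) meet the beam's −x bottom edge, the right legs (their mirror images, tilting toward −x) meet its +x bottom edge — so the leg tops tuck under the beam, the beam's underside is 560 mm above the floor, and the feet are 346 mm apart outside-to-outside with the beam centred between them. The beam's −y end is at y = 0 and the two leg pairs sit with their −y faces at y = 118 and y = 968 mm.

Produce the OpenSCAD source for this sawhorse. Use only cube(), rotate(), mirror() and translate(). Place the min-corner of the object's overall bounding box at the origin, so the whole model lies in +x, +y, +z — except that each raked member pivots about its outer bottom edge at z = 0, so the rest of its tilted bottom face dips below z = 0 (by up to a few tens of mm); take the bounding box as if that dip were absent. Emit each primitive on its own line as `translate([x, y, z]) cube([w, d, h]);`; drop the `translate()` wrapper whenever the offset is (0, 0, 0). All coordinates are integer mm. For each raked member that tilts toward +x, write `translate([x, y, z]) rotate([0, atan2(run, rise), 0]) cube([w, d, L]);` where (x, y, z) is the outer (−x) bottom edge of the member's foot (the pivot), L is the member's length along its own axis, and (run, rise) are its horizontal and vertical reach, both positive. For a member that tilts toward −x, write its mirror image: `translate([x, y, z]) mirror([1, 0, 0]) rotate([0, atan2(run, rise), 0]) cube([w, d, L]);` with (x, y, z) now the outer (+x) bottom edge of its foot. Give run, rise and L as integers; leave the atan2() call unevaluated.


translate([126, 0, 560]) cube([94, 1131, 44]);
translate([0, 118, 0]) rotate([0, atan2(126, 560), 0]) cube([44, 45, 574]);
translate([346, 118, 0]) mirror([1, 0, 0]) rotate([0, atan2(126, 560), 0]) cube([44, 45, 574]);
translate([0, 968, 0]) rotate([0, atan2(126, 560), 0]) cube([44, 45, 574]);
translate([346, 968, 0]) mirror([1, 0, 0]) rotate([0, atan2(126, 560), 0]) cube([44, 45, 574]);


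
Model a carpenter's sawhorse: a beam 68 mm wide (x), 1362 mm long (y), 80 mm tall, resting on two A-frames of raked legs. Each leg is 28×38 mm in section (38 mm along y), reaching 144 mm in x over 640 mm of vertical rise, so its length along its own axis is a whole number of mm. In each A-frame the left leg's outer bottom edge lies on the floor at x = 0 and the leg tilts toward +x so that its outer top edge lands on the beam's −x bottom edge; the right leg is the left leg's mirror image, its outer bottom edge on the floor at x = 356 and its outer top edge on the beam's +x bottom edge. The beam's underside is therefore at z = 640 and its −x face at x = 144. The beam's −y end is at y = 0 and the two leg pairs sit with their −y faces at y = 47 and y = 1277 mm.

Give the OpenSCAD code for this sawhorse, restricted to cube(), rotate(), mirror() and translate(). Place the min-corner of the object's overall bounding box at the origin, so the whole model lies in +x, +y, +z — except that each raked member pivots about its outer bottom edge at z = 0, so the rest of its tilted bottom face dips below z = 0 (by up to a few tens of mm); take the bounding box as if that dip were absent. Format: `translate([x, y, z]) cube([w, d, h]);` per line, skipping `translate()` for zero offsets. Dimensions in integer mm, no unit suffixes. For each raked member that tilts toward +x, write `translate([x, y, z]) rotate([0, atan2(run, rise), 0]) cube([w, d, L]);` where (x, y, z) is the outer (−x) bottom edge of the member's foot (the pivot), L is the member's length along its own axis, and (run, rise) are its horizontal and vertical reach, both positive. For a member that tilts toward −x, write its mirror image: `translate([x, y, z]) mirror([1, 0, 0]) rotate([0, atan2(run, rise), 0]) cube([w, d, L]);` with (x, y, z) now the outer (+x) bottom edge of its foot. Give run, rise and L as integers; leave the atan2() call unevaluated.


translate([144, 0, 640]) cube([68, 1362, 80]);
translate([0, 47, 0]) rotate([0, atan2(144, 640), 0]) cube([28, 38, 656]);
translate([356, 47, 0]) mirror([1, 0, 0]) rotate([0, atan2(144, 640), 0]) cube([28, 38, 656]);
translate([0, 1277, 0]) rotate([0, atan2(144, 640), 0]) cube([28, 38, 656]);
translate([356, 1277, 0]) mirror([1, 0, 0]) rotate([0, atan2(144, 640), 0]) cube([28, 38, 656]);


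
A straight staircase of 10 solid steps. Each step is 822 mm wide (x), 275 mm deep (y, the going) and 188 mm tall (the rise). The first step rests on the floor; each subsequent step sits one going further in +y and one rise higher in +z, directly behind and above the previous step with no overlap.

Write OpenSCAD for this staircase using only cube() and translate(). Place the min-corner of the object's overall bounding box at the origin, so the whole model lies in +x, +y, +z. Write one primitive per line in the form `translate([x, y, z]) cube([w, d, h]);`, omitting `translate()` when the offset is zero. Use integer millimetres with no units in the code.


cube([822, 275, 188]);
translate([0, 275, 188]) cube([822, 275, 188]);
translate([0, 550, 376]) cube([822, 275, 188]);
translate([0, 825, 564]) cube([822, 275, 188]);
translate([0, 1100, 752]) cube([822, 275, 188]);
translate([0, 1375, 940]) cube([822, 275, 188]);
translate([0, 1650, 1128]) cube([822, 275, 188]);
translate([0, 1925, 1316]) cube([822, 275, 188]);
translate([0, 2200, 1504]) cube([822, 275, 188]);
translate([0, 2475, 1692]) cube([822, 275, 188]);


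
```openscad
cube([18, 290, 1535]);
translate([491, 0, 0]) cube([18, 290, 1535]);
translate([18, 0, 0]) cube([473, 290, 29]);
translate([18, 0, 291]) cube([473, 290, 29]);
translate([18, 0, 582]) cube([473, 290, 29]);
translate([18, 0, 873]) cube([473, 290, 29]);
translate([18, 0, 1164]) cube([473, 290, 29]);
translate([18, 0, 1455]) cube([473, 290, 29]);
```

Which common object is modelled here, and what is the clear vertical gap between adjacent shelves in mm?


A bookshelf. The clear shelf gap is 262 mm.

Two tall side panels with 6 horizontal boards between them — a bookshelf. The first two shelf undersides are at z = 0 and z = 291; with shelf thickness 29, the clear gap is 291 − 0 − 29 = 262 mm.


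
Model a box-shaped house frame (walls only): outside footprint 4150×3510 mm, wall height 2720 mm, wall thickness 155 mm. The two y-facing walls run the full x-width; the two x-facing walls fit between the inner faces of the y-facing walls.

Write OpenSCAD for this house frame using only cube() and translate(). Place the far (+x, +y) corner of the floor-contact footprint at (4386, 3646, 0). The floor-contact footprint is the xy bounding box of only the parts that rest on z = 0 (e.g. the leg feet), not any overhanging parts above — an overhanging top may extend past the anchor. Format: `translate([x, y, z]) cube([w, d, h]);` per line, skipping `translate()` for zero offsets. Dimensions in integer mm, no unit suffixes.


translate([236, 136, 0]) cube([4150, 155, 2720]);
translate([236, 3491, 0]) cube([4150, 155, 2720]);
translate([236, 291, 0]) cube([155, 3200, 2720]);
translate([4231, 291, 0]) cube([155, 3200, 2720]);


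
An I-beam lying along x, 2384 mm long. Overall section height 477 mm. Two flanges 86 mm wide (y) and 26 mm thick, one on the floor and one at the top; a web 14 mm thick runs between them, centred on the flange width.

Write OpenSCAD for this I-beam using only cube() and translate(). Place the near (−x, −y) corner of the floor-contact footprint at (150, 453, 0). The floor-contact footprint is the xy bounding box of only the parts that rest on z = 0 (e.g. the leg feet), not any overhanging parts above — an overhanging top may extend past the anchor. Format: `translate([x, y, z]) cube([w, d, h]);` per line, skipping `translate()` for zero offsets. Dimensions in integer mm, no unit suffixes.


translate([150, 453, 0]) cube([2384, 86, 26]);
translate([150, 489, 26]) cube([2384, 14, 425]);
translate([150, 453, 451]) cube([2384, 86, 26]);


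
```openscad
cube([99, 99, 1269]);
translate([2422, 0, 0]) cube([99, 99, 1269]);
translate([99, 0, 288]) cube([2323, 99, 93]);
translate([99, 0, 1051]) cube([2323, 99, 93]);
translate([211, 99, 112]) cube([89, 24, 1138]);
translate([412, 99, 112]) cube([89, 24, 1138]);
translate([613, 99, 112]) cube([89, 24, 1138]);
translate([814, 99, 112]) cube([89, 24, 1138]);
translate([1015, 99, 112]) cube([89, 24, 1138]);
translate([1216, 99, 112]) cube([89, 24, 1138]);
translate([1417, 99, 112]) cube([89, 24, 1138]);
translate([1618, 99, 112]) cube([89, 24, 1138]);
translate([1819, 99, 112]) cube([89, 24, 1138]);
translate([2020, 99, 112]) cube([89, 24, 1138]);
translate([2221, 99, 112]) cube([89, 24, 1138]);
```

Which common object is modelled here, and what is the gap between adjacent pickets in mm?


A fence section. The picket gap is 112 mm.

Two posts, two rails, 11 pickets — a fence section. Span 2323 mm holds 11 pickets of 89 mm with 12 equal gaps: ⌊(2323 − 11·89) / 12⌋ = 112 mm.


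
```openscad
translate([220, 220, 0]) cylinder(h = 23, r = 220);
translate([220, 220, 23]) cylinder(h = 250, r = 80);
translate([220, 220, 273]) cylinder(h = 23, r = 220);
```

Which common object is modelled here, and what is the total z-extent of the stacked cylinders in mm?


A spool. The overall height is 296 mm.

Three coaxial cylinders, large–small–large — a spool. Two 23 mm flanges and a 250 mm core give 23 + 250 + 23 = 296 mm.


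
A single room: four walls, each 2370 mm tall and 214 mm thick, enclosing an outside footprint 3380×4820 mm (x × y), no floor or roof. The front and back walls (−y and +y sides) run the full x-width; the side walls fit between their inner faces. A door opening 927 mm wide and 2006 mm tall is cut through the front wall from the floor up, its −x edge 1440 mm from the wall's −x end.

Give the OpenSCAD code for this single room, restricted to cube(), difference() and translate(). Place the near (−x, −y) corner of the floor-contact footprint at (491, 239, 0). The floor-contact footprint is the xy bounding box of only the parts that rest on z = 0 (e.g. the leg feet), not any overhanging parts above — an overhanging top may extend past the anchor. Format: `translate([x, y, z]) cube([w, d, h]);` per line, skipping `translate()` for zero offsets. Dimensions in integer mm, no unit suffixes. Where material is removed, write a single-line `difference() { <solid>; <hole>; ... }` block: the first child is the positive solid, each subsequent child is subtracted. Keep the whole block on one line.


difference() { translate([491, 239, 0]) cube([3380, 214, 2370]); translate([1931, 239, 0]) cube([927, 214, 2006]); }
translate([491, 4845, 0]) cube([3380, 214, 2370]);
translate([491, 453, 0]) cube([214, 4392, 2370]);
translate([3657, 453, 0]) cube([214, 4392, 2370]);
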